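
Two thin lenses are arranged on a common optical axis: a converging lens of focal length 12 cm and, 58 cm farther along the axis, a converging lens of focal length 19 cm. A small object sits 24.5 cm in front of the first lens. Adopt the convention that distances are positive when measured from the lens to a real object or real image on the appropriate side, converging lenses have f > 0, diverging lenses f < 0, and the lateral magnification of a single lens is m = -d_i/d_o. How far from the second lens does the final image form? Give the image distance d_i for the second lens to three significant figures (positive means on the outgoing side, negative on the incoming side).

Applying the thin-lens equation to the first lens, 1/12 = 1/24.5 + 1/d_i1, which gives d_i1 = 23.520 cm.
Object distance for lens 2: d_o2 = 58 - 23.520 = 34.480 cm.
Applying the thin-lens equation again with f_2 = 19 cm and d_o2 = 34.480 cm gives d_i2 = 42.320 cm.

42.3 cm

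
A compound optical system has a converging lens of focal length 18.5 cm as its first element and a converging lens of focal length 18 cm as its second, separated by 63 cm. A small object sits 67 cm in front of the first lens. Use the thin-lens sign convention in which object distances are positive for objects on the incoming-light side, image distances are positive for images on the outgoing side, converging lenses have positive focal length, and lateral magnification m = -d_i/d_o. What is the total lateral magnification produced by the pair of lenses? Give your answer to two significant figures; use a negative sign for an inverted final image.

0.35

Applying the thin-lens equation to the first lens, 1/18.5 = 1/67 + 1/d_i1, which gives d_i1 = 25.557 cm.
Its lateral magnification is m_1 = -d_i1/d_o1 = -(25.557)/67 = -0.3814.
That image sits 37.443 cm in front of the second lens, so d_o2 = 37.443 cm.
Applying the thin-lens equation again with f_2 = 18 cm and d_o2 = 37.443 cm gives d_i2 = 34.664 cm.
m_2 = -(34.664)/(37.443) = -0.9258.
The system's lateral magnification is m_1 m_2 = (-0.3814)(-0.9258) = 0.3531.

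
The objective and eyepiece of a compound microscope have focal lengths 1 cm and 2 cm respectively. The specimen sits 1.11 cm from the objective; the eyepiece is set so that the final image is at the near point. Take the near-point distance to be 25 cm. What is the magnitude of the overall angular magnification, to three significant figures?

123

Objective: 1/d_i = 1/f_obj - 1/d_o = 1/1 - 1/1.11 = 0.09910 cm^-1, so d_i = 10.091 cm.
m_obj = -d_i/d_o = -10.091/1.11 = -9.091.
Eyepiece angular magnification (image at near point): M_eye = 1 + D/f_e = 1 + 25/2 = 13.500.
Overall M = m_obj x M_eye = (-9.091)(13.500) = -122.73.
|M| = 122.73.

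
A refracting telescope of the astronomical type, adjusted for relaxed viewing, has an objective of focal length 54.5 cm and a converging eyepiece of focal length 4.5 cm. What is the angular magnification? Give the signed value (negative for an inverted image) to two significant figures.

M = -f_obj/f_eye = -54.5/(4.5) = -12.111.

-12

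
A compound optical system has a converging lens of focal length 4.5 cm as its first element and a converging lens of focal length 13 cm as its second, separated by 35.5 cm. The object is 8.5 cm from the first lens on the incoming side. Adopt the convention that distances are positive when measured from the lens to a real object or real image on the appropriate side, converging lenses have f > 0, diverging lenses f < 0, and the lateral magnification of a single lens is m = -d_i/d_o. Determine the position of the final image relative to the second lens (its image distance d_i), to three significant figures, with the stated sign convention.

Applying the thin-lens equation to the first lens, 1/4.5 = 1/8.5 + 1/d_i1, which gives d_i1 = 9.563 cm.
That image sits 25.938 cm in front of the second lens, so d_o2 = 25.938 cm.
Applying the thin-lens equation again with f_2 = 13 cm and d_o2 = 25.938 cm gives d_i2 = 26.063 cm.

26.1 cm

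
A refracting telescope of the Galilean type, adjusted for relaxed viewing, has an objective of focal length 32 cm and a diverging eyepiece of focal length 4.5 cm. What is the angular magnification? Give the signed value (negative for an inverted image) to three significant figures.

7.11

M = -f_obj/f_eye = -32/(-4.5) = 7.111.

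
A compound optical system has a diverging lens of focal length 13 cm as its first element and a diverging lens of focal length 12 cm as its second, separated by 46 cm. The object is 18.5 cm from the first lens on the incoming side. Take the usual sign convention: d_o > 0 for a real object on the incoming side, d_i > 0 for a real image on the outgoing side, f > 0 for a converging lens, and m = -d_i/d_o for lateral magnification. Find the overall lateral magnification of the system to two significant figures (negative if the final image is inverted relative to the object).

0.075

Applying the thin-lens equation to the first lens, 1/(-13) = 1/18.5 + 1/d_i1, which gives d_i1 = -7.635 cm.
Its lateral magnification is m_1 = -d_i1/d_o1 = -(-7.635)/18.5 = 0.4127.
The intermediate image is virtual, 7.635 cm to the left of lens 1, so d_o2 = L - d_i1 = 46 - (-7.635) = 53.635 cm.
Applying the thin-lens equation again with f_2 = -12 cm and d_o2 = 53.635 cm gives d_i2 = -9.806 cm.
m_2 = -(-9.806)/(53.635) = 0.1828.
The system's lateral magnification is m_1 m_2 = (0.4127)(0.1828) = 0.0755.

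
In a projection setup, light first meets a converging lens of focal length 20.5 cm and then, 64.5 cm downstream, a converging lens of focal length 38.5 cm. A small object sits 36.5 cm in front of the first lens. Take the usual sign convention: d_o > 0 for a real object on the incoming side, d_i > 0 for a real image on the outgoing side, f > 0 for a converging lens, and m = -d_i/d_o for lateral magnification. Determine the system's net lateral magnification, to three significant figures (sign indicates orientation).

First lens: d_i1 = 1/(1/20.5 - 1/36.5) = 46.766 cm.
m_1 = -(46.766)/36.5 = -1.2812.
The intermediate image is 46.766 cm to the right of lens 1, so d_o2 = L - d_i1 = 64.5 - 46.766 = 17.734 cm.
Second lens: d_i2 = 1/(1/38.5 - 1/(17.734)) = -32.880 cm.
m_2 = -(-32.880)/(17.734) = 1.8540.
Total m = m_1 x m_2 = (-1.2812)(1.8540) = -2.3755.

-2.38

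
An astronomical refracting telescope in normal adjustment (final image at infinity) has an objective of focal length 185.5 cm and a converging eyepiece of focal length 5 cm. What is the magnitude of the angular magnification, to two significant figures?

|M| = f_obj/|f_eye| = 185.5/5 = 37.100.

37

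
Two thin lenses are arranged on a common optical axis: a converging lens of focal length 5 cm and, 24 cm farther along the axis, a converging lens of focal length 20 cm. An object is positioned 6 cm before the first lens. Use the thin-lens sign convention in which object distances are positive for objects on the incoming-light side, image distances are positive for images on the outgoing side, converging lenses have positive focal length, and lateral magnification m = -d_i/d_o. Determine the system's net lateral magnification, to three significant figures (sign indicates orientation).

-3.85

Lens 1: 1/d_i1 = 1/f_1 - 1/d_o1 = 1/5 - 1/6 = 0.03333 cm^-1, so d_i1 = 30.000 cm.
m_1 = -(30.000)/6 = -5.0000.
This image would form 30.000 cm past lens 1, i.e. 6.000 cm beyond lens 2, so it is a virtual object for lens 2: d_o2 = 24 - 30.000 = -6.000 cm.
Lens 2: 1/d_i2 = 1/f_2 - 1/d_o2 = 1/20 - 1/(-6.000) = 0.21667 cm^-1, so d_i2 = 4.615 cm.
m_2 = -(4.615)/(-6.000) = 0.7692.
Overall magnification: m = m_1 m_2 = -3.8462.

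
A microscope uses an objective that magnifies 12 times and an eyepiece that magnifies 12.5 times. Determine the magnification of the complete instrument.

150

The overall magnification of a compound microscope is the product of the objective and eyepiece magnifications:
M = M_obj x M_eye = 12 x 12.5 = 150.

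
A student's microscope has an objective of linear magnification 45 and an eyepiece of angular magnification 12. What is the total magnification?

The overall magnification of a compound microscope is the product of the objective and eyepiece magnifications:
M = M_obj x M_eye = 45 x 12 = 540.

540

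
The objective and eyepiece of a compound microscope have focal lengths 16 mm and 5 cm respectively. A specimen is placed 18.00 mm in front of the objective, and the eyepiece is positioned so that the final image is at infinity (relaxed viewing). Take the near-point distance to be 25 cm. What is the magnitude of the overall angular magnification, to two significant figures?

40

Convert to cm: f_obj = 16 mm = 1.6 cm; d_o = 18.00 mm = 1.80 cm.
Objective: 1/d_i = 1/f_obj - 1/d_o = 1/1.6 - 1/1.80 = 0.06944 cm^-1, so d_i = 14.400 cm.
m_obj = -d_i/d_o = -14.400/1.80 = -8.000.
Eyepiece angular magnification (image at infinity): M_eye = D/f_e = 25/5 = 5.000.
Overall M = m_obj x M_eye = (-8.000)(5.000) = -40.00.
|M| = 40.00.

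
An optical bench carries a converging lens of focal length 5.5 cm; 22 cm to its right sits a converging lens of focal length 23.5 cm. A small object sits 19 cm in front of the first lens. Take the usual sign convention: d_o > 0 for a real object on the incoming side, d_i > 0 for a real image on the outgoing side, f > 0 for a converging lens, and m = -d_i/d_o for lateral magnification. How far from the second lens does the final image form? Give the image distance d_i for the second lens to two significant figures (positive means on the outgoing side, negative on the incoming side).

-36 cm

First lens: d_i1 = 1/(1/5.5 - 1/19) = 7.741 cm.
Object distance for lens 2: d_o2 = 22 - 7.741 = 14.259 cm.
Second lens: d_i2 = 1/(1/23.5 - 1/(14.259)) = -36.263 cm.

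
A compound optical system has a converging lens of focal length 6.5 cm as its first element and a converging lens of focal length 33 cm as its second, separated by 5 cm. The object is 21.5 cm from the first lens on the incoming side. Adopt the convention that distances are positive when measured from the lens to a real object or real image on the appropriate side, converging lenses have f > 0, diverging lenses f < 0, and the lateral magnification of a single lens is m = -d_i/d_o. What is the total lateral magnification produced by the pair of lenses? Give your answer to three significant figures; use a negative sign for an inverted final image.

-0.383

Lens 1: 1/d_i1 = 1/f_1 - 1/d_o1 = 1/6.5 - 1/21.5 = 0.10733 cm^-1, so d_i1 = 9.317 cm.
m_1 = -(9.317)/21.5 = -0.4333.
This image would form 9.317 cm past lens 1, i.e. 4.317 cm beyond lens 2, so it is a virtual object for lens 2: d_o2 = 5 - 9.317 = -4.317 cm.
Lens 2: 1/d_i2 = 1/f_2 - 1/d_o2 = 1/33 - 1/(-4.317) = 0.26196 cm^-1, so d_i2 = 3.817 cm.
m_2 = -(3.817)/(-4.317) = 0.8843.
The system's lateral magnification is m_1 m_2 = (-0.4333)(0.8843) = -0.3832.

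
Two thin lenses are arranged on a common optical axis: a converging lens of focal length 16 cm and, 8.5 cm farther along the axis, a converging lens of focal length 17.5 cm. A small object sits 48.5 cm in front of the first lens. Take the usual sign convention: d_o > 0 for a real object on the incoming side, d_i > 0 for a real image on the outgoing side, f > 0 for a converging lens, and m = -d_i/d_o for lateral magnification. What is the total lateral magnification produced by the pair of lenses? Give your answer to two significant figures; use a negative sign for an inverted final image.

-0.26

First lens: d_i1 = 1/(1/16 - 1/48.5) = 23.877 cm.
m_1 = -(23.877)/48.5 = -0.4923.
This image would form 23.877 cm past lens 1, i.e. 15.377 cm beyond lens 2, so it is a virtual object for lens 2: d_o2 = 8.5 - 23.877 = -15.377 cm.
Second lens: d_i2 = 1/(1/17.5 - 1/(-15.377)) = 8.185 cm.
m_2 = -(8.185)/(-15.377) = 0.5323.
Total m = m_1 x m_2 = (-0.4923)(0.5323) = -0.2620.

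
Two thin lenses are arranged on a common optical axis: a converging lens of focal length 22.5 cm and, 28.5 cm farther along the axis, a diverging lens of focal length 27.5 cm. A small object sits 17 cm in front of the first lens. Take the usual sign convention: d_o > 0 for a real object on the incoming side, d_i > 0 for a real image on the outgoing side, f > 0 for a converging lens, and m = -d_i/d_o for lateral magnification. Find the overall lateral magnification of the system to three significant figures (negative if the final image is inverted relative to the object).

0.896

First lens: d_i1 = 1/(1/22.5 - 1/17) = -69.545 cm.
m_1 = -(-69.545)/17 = 4.0909.
The intermediate image is virtual, 69.545 cm to the left of lens 1, so d_o2 = L - d_i1 = 28.5 - (-69.545) = 98.045 cm.
Second lens: d_i2 = 1/(1/(-27.5) - 1/(98.045)) = -21.476 cm.
m_2 = -(-21.476)/(98.045) = 0.2190.
Overall magnification: m = m_1 m_2 = 0.8961.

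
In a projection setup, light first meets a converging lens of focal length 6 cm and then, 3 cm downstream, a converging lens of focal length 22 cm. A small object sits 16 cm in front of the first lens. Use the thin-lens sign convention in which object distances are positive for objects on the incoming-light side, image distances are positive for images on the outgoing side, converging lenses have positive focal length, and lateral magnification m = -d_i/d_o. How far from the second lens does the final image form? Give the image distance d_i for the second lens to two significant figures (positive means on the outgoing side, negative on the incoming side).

5.1 cm

Applying the thin-lens equation to the first lens, 1/6 = 1/16 + 1/d_i1, which gives d_i1 = 9.600 cm.
Since 9.600 cm > 3 cm, the first image lies past the second lens and serves as a virtual object: d_o2 = L - d_i1 = -6.600 cm.
Applying the thin-lens equation again with f_2 = 22 cm and d_o2 = -6.600 cm gives d_i2 = 5.077 cm.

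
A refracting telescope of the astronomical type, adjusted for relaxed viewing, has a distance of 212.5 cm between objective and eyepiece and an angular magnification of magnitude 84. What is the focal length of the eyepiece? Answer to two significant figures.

2.5 cm

In normal adjustment the tube length equals f_obj + f_eye and |M| = f_obj/f_eye.
So f_obj = 84 f_eye and 84 f_eye + f_eye = 212.5 cm, giving f_eye = 212.5/85 = 2.500 cm and f_obj = 210.000 cm.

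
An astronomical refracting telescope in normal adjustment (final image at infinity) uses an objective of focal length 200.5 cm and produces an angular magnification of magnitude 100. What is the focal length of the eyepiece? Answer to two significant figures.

|M| = f_obj/f_eye, so f_eye = f_obj/|M| = 200.5/100.0 = 2.005 cm.

2.0 cm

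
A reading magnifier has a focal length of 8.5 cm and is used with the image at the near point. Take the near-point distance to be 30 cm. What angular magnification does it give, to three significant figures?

M = 1 + D/f = 1 + 30/8.5 = 4.529.

4.53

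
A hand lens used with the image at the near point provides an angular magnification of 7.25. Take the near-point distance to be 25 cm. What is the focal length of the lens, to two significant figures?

4.0 cm

For the image at the near point, M = 1 + D/f.
f = D/(M - 1) = 25/(7.25 - 1) = 4.000 cm.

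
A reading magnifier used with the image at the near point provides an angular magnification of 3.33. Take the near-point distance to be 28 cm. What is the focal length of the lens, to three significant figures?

For the image at the near point, M = 1 + D/f.
f = D/(M - 1) = 28/(3.33 - 1) = 12.017 cm.

12.0 cm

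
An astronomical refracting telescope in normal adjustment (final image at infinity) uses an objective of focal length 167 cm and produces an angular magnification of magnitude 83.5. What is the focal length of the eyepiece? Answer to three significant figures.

|M| = f_obj/f_eye, so f_eye = f_obj/|M| = 167/83.5 = 2.000 cm.

2.00 cm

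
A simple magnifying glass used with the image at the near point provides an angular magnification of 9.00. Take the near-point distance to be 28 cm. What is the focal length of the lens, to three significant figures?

3.50 cm

For the image at the near point, M = 1 + D/f.
f = D/(M - 1) = 28/(9.0 - 1) = 3.500 cm.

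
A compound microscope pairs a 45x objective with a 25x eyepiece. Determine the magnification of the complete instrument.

The overall magnification of a compound microscope is the product of the objective and eyepiece magnifications:
M = M_obj x M_eye = 45 x 25 = 1125.

1125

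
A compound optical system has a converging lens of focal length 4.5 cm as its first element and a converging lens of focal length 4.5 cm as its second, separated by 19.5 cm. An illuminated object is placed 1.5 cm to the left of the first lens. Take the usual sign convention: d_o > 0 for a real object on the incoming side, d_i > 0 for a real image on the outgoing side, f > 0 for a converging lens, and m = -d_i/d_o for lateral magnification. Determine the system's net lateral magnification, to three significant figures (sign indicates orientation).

Applying the thin-lens equation to the first lens, 1/4.5 = 1/1.5 + 1/d_i1, which gives d_i1 = -2.250 cm.
Its lateral magnification is m_1 = -d_i1/d_o1 = -(-2.250)/1.5 = 1.5000.
With d_i1 < 0 the first image is virtual and lies on the object side; the object distance for lens 2 is d_o2 = 19.5 - (-2.250) = 21.750 cm.
Applying the thin-lens equation again with f_2 = 4.5 cm and d_o2 = 21.750 cm gives d_i2 = 5.674 cm.
m_2 = -(5.674)/(21.750) = -0.2609.
Total m = m_1 x m_2 = (1.5000)(-0.2609) = -0.3913.

-0.391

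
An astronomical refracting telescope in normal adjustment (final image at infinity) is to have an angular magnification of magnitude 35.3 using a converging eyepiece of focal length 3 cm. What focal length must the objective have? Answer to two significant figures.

|M| = f_obj/|f_eye|, so f_obj = |M| x |f_eye| = 35.3 x 3 = 105.900 cm.

110 cm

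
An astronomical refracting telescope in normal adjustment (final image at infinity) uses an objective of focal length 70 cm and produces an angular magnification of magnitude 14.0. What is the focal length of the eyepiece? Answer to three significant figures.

5.00 cm

|M| = f_obj/f_eye, so f_eye = f_obj/|M| = 70/14.0 = 5.000 cm.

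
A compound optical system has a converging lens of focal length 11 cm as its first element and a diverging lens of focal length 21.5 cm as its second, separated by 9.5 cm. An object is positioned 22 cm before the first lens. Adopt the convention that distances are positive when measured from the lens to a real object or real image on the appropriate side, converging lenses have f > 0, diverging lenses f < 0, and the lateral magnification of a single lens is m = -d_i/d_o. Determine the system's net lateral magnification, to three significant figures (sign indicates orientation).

Lens 1: 1/d_i1 = 1/f_1 - 1/d_o1 = 1/11 - 1/22 = 0.04545 cm^-1, so d_i1 = 22.000 cm.
m_1 = -(22.000)/22 = -1.0000.
Since 22.000 cm > 9.5 cm, the first image lies past the second lens and serves as a virtual object: d_o2 = L - d_i1 = -12.500 cm.
Lens 2: 1/d_i2 = 1/f_2 - 1/d_o2 = 1/(-21.5) - 1/(-12.500) = 0.03349 cm^-1, so d_i2 = 29.861 cm.
m_2 = -(29.861)/(-12.500) = 2.3889.
Total m = m_1 x m_2 = (-1.0000)(2.3889) = -2.3889.

-2.39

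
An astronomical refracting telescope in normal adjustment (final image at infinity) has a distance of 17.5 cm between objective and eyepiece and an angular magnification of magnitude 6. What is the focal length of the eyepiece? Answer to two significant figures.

2.5 cm

In normal adjustment the tube length equals f_obj + f_eye and |M| = f_obj/f_eye.
So f_obj = 6 f_eye and 6 f_eye + f_eye = 17.5 cm, giving f_eye = 17.5/7 = 2.500 cm and f_obj = 15.000 cm.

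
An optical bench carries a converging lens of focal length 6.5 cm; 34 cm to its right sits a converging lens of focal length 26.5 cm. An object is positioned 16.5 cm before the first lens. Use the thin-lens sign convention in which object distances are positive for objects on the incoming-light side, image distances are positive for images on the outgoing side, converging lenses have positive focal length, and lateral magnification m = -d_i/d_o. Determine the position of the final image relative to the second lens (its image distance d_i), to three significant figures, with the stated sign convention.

First lens: d_i1 = 1/(1/6.5 - 1/16.5) = 10.725 cm.
Object distance for lens 2: d_o2 = 34 - 10.725 = 23.275 cm.
Second lens: d_i2 = 1/(1/26.5 - 1/(23.275)) = -191.252 cm.

-191 cm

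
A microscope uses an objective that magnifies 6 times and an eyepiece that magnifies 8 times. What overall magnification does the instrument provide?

The overall magnification of a compound microscope is the product of the objective and eyepiece magnifications:
M = M_obj x M_eye = 6 x 8 = 48.

48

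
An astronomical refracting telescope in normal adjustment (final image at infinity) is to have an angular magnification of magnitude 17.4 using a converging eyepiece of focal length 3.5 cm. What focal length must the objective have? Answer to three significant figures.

|M| = f_obj/|f_eye|, so f_obj = |M| x |f_eye| = 17.4 x 3.5 = 60.900 cm.

60.9 cm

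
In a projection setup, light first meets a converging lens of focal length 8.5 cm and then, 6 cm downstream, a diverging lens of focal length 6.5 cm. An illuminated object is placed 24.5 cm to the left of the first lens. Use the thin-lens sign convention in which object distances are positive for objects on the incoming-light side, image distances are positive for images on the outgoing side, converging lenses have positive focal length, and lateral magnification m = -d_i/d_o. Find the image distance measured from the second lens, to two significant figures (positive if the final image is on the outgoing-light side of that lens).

-88 cm

Applying the thin-lens equation to the first lens, 1/8.5 = 1/24.5 + 1/d_i1, which gives d_i1 = 13.016 cm.
Since 13.016 cm > 6 cm, the first image lies past the second lens and serves as a virtual object: d_o2 = L - d_i1 = -7.016 cm.
Applying the thin-lens equation again with f_2 = -6.5 cm and d_o2 = -7.016 cm gives d_i2 = -88.439 cm.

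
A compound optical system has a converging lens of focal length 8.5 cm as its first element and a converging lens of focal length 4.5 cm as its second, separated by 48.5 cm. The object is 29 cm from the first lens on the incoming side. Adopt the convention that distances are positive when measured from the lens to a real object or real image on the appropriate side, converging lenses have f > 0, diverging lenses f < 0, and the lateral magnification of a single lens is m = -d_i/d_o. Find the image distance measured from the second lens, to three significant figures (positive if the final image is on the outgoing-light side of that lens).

5.13 cm

Applying the thin-lens equation to the first lens, 1/8.5 = 1/29 + 1/d_i1, which gives d_i1 = 12.024 cm.
The intermediate image is 12.024 cm to the right of lens 1, so d_o2 = L - d_i1 = 48.5 - 12.024 = 36.476 cm.
Applying the thin-lens equation again with f_2 = 4.5 cm and d_o2 = 36.476 cm gives d_i2 = 5.133 cm.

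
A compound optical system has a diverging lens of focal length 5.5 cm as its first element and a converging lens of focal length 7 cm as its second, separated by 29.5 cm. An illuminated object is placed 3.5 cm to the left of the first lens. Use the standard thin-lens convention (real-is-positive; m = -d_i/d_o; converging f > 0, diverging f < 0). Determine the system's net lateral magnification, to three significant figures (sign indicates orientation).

First lens: d_i1 = 1/(1/(-5.5) - 1/3.5) = -2.139 cm.
m_1 = -(-2.139)/3.5 = 0.6111.
The intermediate image is virtual, 2.139 cm to the left of lens 1, so d_o2 = L - d_i1 = 29.5 - (-2.139) = 31.639 cm.
Second lens: d_i2 = 1/(1/7 - 1/(31.639)) = 8.989 cm.
m_2 = -(8.989)/(31.639) = -0.2841.
Overall magnification: m = m_1 m_2 = -0.1736.

-0.174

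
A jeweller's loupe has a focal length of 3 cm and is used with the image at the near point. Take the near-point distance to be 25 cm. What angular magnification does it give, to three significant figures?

M = 1 + D/f = 1 + 25/3 = 9.333.

9.33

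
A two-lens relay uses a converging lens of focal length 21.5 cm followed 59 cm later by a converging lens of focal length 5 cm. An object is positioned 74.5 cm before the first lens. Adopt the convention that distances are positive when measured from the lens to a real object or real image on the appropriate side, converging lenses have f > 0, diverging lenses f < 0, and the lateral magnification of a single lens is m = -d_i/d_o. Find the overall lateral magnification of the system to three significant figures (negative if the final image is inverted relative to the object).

0.0853

Lens 1: 1/d_i1 = 1/f_1 - 1/d_o1 = 1/21.5 - 1/74.5 = 0.03309 cm^-1, so d_i1 = 30.222 cm.
m_1 = -(30.222)/74.5 = -0.4057.
Object distance for lens 2: d_o2 = 59 - 30.222 = 28.778 cm.
Lens 2: 1/d_i2 = 1/f_2 - 1/d_o2 = 1/5 - 1/(28.778) = 0.16525 cm^-1, so d_i2 = 6.051 cm.
m_2 = -(6.051)/(28.778) = -0.2103.
The system's lateral magnification is m_1 m_2 = (-0.4057)(-0.2103) = 0.0853.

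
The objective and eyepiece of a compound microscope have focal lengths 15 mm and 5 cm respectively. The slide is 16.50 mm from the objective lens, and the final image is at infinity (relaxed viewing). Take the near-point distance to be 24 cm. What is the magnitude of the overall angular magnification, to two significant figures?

48

Convert to cm: f_obj = 15 mm = 1.5 cm; d_o = 16.50 mm = 1.65 cm.
Objective: 1/d_i = 1/f_obj - 1/d_o = 1/1.5 - 1/1.65 = 0.06061 cm^-1, so d_i = 16.500 cm.
m_obj = -d_i/d_o = -16.500/1.65 = -10.000.
Eyepiece angular magnification (image at infinity): M_eye = D/f_e = 24/5 = 4.800.
Overall M = m_obj x M_eye = (-10.000)(4.800) = -48.00.
|M| = 48.00.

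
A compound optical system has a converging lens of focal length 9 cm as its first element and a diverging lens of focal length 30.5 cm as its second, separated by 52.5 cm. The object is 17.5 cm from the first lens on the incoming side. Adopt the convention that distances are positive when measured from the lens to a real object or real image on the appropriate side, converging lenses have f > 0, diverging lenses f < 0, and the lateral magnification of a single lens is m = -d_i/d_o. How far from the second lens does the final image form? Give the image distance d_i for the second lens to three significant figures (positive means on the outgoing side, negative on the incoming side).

First lens: d_i1 = 1/(1/9 - 1/17.5) = 18.529 cm.
The intermediate image is 18.529 cm to the right of lens 1, so d_o2 = L - d_i1 = 52.5 - 18.529 = 33.971 cm.
Second lens: d_i2 = 1/(1/(-30.5) - 1/(33.971)) = -16.071 cm.

-16.1 cm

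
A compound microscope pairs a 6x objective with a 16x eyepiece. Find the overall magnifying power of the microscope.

The overall magnification of a compound microscope is the product of the objective and eyepiece magnifications:
M = M_obj x M_eye = 6 x 16 = 96.

96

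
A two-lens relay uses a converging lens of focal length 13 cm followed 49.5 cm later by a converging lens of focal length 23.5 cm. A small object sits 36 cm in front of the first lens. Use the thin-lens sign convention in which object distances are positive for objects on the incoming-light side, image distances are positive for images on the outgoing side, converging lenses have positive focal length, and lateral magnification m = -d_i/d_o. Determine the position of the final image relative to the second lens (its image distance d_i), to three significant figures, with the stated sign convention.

121 cm

Lens 1: 1/d_i1 = 1/f_1 - 1/d_o1 = 1/13 - 1/36 = 0.04915 cm^-1, so d_i1 = 20.348 cm.
Object distance for lens 2: d_o2 = 49.5 - 20.348 = 29.152 cm.
Lens 2: 1/d_i2 = 1/f_2 - 1/d_o2 = 1/23.5 - 1/(29.152) = 0.00825 cm^-1, so d_i2 = 121.206 cm.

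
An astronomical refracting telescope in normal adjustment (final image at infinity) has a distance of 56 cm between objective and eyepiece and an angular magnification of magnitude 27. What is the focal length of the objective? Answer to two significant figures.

54 cm

In normal adjustment the tube length equals f_obj + f_eye and |M| = f_obj/f_eye.
So f_obj = 27 f_eye and 27 f_eye + f_eye = 56 cm, giving f_eye = 56/28 = 2.000 cm and f_obj = 54.000 cm.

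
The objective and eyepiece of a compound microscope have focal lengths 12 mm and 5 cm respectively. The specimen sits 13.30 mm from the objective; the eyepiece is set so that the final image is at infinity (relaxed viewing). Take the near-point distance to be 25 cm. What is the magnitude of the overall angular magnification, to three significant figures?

46.2

Convert to cm: f_obj = 12 mm = 1.2 cm; d_o = 13.30 mm = 1.33 cm.
Objective: 1/d_i = 1/f_obj - 1/d_o = 1/1.2 - 1/1.33 = 0.08145 cm^-1, so d_i = 12.277 cm.
m_obj = -d_i/d_o = -12.277/1.33 = -9.231.
Eyepiece angular magnification (image at infinity): M_eye = D/f_e = 25/5 = 5.000.
Overall M = m_obj x M_eye = (-9.231)(5.000) = -46.15.
|M| = 46.15.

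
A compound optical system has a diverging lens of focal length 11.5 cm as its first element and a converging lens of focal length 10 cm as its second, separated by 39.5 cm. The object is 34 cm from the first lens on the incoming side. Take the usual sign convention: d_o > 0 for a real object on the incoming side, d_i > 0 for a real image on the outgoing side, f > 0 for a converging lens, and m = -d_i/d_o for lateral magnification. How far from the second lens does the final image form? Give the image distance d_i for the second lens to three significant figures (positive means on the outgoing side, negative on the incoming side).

12.6 cm

Lens 1: 1/d_i1 = 1/f_1 - 1/d_o1 = 1/(-11.5) - 1/34 = -0.11637 cm^-1, so d_i1 = -8.593 cm.
The intermediate image is virtual, 8.593 cm to the left of lens 1, so d_o2 = L - d_i1 = 39.5 - (-8.593) = 48.093 cm.
Lens 2: 1/d_i2 = 1/f_2 - 1/d_o2 = 1/10 - 1/(48.093) = 0.07921 cm^-1, so d_i2 = 12.625 cm.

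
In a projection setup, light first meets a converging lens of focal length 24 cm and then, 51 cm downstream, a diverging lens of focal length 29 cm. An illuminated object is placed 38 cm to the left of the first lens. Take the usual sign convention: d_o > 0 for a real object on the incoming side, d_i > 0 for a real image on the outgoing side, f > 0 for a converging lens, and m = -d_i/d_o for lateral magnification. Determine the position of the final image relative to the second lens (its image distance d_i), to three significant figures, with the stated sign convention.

27.6 cm

Lens 1: 1/d_i1 = 1/f_1 - 1/d_o1 = 1/24 - 1/38 = 0.01535 cm^-1, so d_i1 = 65.143 cm.
Since 65.143 cm > 51 cm, the first image lies past the second lens and serves as a virtual object: d_o2 = L - d_i1 = -14.143 cm.
Lens 2: 1/d_i2 = 1/f_2 - 1/d_o2 = 1/(-29) - 1/(-14.143) = 0.03622 cm^-1, so d_i2 = 27.606 cm.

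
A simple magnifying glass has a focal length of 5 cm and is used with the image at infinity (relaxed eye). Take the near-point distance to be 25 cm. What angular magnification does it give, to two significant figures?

5.0

M = D/f = 25/5 = 5.000.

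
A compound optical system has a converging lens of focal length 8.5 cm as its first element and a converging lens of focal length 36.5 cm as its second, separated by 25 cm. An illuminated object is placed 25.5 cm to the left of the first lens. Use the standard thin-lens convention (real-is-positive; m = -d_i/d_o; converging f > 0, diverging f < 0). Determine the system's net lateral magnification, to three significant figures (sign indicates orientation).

Lens 1: 1/d_i1 = 1/f_1 - 1/d_o1 = 1/8.5 - 1/25.5 = 0.07843 cm^-1, so d_i1 = 12.750 cm.
m_1 = -(12.750)/25.5 = -0.5000.
That image sits 12.250 cm in front of the second lens, so d_o2 = 12.250 cm.
Lens 2: 1/d_i2 = 1/f_2 - 1/d_o2 = 1/36.5 - 1/(12.250) = -0.05424 cm^-1, so d_i2 = -18.438 cm.
m_2 = -(-18.438)/(12.250) = 1.5052.
Overall magnification: m = m_1 m_2 = -0.7526.

-0.753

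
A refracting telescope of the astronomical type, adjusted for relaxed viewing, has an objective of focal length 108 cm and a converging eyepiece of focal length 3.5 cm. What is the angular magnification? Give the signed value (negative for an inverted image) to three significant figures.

-30.9

M = -f_obj/f_eye = -108/(3.5) = -30.857.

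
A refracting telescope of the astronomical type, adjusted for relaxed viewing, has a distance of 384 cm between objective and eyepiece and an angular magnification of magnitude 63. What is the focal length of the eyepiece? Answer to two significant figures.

In normal adjustment the tube length equals f_obj + f_eye and |M| = f_obj/f_eye.
So f_obj = 63 f_eye and 63 f_eye + f_eye = 384 cm, giving f_eye = 384/64 = 6.000 cm and f_obj = 378.000 cm.

6.0 cm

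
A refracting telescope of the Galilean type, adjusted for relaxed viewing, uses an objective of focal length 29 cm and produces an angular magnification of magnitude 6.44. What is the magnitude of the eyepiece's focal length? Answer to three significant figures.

|M| = f_obj/|f_eye|, so |f_eye| = f_obj/|M| = 29/6.44 = 4.503 cm.
(The eyepiece is diverging, so its signed focal length is -4.503 cm.)

4.50 cm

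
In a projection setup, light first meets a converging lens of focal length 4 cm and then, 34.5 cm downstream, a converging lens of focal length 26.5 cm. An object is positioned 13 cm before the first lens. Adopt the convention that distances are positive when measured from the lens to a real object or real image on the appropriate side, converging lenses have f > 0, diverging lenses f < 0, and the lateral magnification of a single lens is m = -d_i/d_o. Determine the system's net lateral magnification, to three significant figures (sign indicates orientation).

5.30

First lens: d_i1 = 1/(1/4 - 1/13) = 5.778 cm.
m_1 = -(5.778)/13 = -0.4444.
The intermediate image is 5.778 cm to the right of lens 1, so d_o2 = L - d_i1 = 34.5 - 5.778 = 28.722 cm.
Second lens: d_i2 = 1/(1/26.5 - 1/(28.722)) = 342.513 cm.
m_2 = -(342.513)/(28.722) = -11.9250.
Total m = m_1 x m_2 = (-0.4444)(-11.9250) = 5.3000.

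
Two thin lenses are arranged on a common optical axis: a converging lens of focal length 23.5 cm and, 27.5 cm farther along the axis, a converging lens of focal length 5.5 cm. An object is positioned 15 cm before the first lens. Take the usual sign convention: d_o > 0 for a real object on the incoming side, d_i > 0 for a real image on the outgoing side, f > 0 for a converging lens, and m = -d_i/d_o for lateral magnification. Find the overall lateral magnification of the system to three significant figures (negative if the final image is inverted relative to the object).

First lens: d_i1 = 1/(1/23.5 - 1/15) = -41.471 cm.
m_1 = -(-41.471)/15 = 2.7647.
The intermediate image is virtual, 41.471 cm to the left of lens 1, so d_o2 = L - d_i1 = 27.5 - (-41.471) = 68.971 cm.
Second lens: d_i2 = 1/(1/5.5 - 1/(68.971)) = 5.977 cm.
m_2 = -(5.977)/(68.971) = -0.0867.
The system's lateral magnification is m_1 m_2 = (2.7647)(-0.0867) = -0.2396.

-0.240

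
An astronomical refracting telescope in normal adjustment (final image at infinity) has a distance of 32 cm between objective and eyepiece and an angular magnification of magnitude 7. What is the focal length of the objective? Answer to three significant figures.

In normal adjustment the tube length equals f_obj + f_eye and |M| = f_obj/f_eye.
So f_obj = 7 f_eye and 7 f_eye + f_eye = 32 cm, giving f_eye = 32/8 = 4.000 cm and f_obj = 28.000 cm.

28.0 cm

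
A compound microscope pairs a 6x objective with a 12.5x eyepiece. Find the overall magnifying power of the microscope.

The overall magnification of a compound microscope is the product of the objective and eyepiece magnifications:
M = M_obj x M_eye = 6 x 12.5 = 75.

75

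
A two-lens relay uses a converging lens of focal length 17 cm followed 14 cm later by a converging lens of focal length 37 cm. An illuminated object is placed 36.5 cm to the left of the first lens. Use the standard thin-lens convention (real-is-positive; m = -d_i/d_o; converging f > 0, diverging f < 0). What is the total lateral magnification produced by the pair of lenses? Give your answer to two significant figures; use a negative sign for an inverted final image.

-0.59

Lens 1: 1/d_i1 = 1/f_1 - 1/d_o1 = 1/17 - 1/36.5 = 0.03143 cm^-1, so d_i1 = 31.821 cm.
m_1 = -(31.821)/36.5 = -0.8718.
Since 31.821 cm > 14 cm, the first image lies past the second lens and serves as a virtual object: d_o2 = L - d_i1 = -17.821 cm.
Lens 2: 1/d_i2 = 1/f_2 - 1/d_o2 = 1/37 - 1/(-17.821) = 0.08314 cm^-1, so d_i2 = 12.028 cm.
m_2 = -(12.028)/(-17.821) = 0.6749.
Overall magnification: m = m_1 m_2 = -0.5884.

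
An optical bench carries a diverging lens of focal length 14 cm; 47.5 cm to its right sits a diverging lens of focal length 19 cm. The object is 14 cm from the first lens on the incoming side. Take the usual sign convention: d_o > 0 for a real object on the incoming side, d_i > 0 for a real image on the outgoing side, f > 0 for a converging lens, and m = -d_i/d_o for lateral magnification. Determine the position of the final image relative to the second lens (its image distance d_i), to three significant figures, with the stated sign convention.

-14.1 cm

Lens 1: 1/d_i1 = 1/f_1 - 1/d_o1 = 1/(-14) - 1/14 = -0.14286 cm^-1, so d_i1 = -7.000 cm.
With d_i1 < 0 the first image is virtual and lies on the object side; the object distance for lens 2 is d_o2 = 47.5 - (-7.000) = 54.500 cm.
Lens 2: 1/d_i2 = 1/f_2 - 1/d_o2 = 1/(-19) - 1/(54.500) = -0.07098 cm^-1, so d_i2 = -14.088 cm.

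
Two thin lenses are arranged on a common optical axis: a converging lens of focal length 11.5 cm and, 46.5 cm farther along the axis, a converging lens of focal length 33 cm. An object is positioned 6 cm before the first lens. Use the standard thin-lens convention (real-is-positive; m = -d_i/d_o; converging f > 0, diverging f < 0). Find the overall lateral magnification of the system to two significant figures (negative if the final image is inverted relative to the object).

Lens 1: 1/d_i1 = 1/f_1 - 1/d_o1 = 1/11.5 - 1/6 = -0.07971 cm^-1, so d_i1 = -12.545 cm.
m_1 = -(-12.545)/6 = 2.0909.
With d_i1 < 0 the first image is virtual and lies on the object side; the object distance for lens 2 is d_o2 = 46.5 - (-12.545) = 59.045 cm.
Lens 2: 1/d_i2 = 1/f_2 - 1/d_o2 = 1/33 - 1/(59.045) = 0.01337 cm^-1, so d_i2 = 74.812 cm.
m_2 = -(74.812)/(59.045) = -1.2670.
Total m = m_1 x m_2 = (2.0909)(-1.2670) = -2.6492.

-2.6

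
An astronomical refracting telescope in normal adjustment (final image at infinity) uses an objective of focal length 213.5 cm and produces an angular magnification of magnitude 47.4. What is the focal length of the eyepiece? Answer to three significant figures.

|M| = f_obj/f_eye, so f_eye = f_obj/|M| = 213.5/47.4 = 4.504 cm.

4.50 cm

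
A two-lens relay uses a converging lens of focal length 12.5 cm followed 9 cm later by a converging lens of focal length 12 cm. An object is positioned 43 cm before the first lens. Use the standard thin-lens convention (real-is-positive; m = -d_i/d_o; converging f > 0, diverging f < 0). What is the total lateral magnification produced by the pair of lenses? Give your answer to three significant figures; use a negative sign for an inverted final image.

First lens: d_i1 = 1/(1/12.5 - 1/43) = 17.623 cm.
m_1 = -(17.623)/43 = -0.4098.
Since 17.623 cm > 9 cm, the first image lies past the second lens and serves as a virtual object: d_o2 = L - d_i1 = -8.623 cm.
Second lens: d_i2 = 1/(1/12 - 1/(-8.623)) = 5.017 cm.
m_2 = -(5.017)/(-8.623) = 0.5819.
The system's lateral magnification is m_1 m_2 = (-0.4098)(0.5819) = -0.2385.

-0.238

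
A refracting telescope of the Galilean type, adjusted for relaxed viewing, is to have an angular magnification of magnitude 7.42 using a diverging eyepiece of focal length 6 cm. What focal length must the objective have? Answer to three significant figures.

|M| = f_obj/|f_eye|, so f_obj = |M| x |f_eye| = 7.42 x 6 = 44.520 cm.

44.5 cm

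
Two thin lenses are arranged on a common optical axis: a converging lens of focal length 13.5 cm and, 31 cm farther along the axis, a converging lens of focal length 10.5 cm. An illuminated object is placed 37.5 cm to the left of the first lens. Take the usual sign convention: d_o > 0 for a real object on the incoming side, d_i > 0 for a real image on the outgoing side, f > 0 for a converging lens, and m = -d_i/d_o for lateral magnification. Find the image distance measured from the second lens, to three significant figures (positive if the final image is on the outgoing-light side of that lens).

-175 cm

Lens 1: 1/d_i1 = 1/f_1 - 1/d_o1 = 1/13.5 - 1/37.5 = 0.04741 cm^-1, so d_i1 = 21.094 cm.
The intermediate image is 21.094 cm to the right of lens 1, so d_o2 = L - d_i1 = 31 - 21.094 = 9.906 cm.
Lens 2: 1/d_i2 = 1/f_2 - 1/d_o2 = 1/10.5 - 1/(9.906) = -0.00571 cm^-1, so d_i2 = -175.184 cm.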